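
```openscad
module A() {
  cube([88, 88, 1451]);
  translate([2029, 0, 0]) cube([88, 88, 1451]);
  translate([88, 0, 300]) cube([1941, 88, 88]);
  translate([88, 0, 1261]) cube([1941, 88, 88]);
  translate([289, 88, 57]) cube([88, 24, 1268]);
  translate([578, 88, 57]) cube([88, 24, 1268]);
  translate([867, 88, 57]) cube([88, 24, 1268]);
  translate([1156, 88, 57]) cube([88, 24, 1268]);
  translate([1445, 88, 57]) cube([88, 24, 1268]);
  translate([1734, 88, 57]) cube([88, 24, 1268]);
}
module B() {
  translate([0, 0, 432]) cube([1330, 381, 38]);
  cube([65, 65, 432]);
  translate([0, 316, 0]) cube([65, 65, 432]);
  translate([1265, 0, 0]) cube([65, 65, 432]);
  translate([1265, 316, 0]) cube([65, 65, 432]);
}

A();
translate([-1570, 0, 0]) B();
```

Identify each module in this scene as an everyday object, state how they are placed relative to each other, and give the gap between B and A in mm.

The bench's nearest face is 240 mm from the fence section's −x face.

A is a fence section. B is a bench. The bench is on the floor beside the fence section on its −x side. The gap between the bench and the fence section is 240 mm.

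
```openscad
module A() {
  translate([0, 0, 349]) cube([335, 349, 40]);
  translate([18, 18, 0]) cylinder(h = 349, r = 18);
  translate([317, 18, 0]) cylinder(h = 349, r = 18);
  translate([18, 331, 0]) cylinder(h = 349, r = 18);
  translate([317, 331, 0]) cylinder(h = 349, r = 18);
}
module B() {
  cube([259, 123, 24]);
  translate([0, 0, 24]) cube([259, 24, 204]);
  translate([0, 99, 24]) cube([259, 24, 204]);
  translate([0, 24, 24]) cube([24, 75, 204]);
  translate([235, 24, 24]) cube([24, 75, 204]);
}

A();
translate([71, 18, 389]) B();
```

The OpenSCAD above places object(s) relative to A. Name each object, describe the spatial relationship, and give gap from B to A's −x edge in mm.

The open box's min-x is at 71; the stool's min-x is 0; gap = 71 mm.

A is a stool. B is an open box. The open box is on top of the stool. The gap from the open box to the stool's −x edge is 71 mm.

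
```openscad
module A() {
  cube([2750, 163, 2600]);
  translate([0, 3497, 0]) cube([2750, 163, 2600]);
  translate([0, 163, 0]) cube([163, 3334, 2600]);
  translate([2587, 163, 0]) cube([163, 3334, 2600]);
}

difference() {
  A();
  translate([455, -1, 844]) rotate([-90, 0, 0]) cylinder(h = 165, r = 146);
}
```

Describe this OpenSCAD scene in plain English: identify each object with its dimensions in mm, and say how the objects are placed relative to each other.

A is the wall frame of a small rectangular building: four walls, each 2600 mm tall and 163 mm thick, enclosing a footprint 2750 mm (x) by 3660 mm (y) outside-to-outside, with no floor or roof. The front and back walls (the −y and +y sides) span the full width; the two side walls fit between them.

The house frame has a circular hole of radius 146 mm through its front wall, centred at (x = 455, z = 844).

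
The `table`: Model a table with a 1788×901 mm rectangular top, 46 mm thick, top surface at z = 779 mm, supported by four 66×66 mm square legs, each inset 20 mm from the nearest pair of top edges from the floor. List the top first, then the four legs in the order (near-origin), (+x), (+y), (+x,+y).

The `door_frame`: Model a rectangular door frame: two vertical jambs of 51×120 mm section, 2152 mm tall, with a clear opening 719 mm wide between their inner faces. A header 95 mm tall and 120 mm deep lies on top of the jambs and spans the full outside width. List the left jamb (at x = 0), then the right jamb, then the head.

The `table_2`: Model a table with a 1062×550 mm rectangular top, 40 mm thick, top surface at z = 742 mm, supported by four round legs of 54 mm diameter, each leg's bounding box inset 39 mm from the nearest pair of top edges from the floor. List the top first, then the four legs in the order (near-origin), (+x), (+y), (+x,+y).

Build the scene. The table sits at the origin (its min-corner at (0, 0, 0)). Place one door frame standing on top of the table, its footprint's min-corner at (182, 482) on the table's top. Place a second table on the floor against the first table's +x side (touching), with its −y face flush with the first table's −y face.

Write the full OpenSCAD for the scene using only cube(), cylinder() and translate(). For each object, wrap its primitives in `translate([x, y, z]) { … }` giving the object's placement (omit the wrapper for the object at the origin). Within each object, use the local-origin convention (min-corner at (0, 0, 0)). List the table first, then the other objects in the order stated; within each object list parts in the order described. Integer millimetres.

translate([0, 0, 733]) cube([1788, 901, 46]);
translate([20, 20, 0]) cube([66, 66, 733]);
translate([1702, 20, 0]) cube([66, 66, 733]);
translate([20, 815, 0]) cube([66, 66, 733]);
translate([1702, 815, 0]) cube([66, 66, 733]);
translate([182, 482, 779]) {
  cube([51, 120, 2152]);
  translate([770, 0, 0]) cube([51, 120, 2152]);
  translate([0, 0, 2152]) cube([821, 120, 95]);
}
translate([1788, 0, 0]) {
  translate([0, 0, 702]) cube([1062, 550, 40]);
  translate([66, 66, 0]) cylinder(h = 702, r = 27);
  translate([996, 66, 0]) cylinder(h = 702, r = 27);
  translate([66, 484, 0]) cylinder(h = 702, r = 27);
  translate([996, 484, 0]) cylinder(h = 702, r = 27);
}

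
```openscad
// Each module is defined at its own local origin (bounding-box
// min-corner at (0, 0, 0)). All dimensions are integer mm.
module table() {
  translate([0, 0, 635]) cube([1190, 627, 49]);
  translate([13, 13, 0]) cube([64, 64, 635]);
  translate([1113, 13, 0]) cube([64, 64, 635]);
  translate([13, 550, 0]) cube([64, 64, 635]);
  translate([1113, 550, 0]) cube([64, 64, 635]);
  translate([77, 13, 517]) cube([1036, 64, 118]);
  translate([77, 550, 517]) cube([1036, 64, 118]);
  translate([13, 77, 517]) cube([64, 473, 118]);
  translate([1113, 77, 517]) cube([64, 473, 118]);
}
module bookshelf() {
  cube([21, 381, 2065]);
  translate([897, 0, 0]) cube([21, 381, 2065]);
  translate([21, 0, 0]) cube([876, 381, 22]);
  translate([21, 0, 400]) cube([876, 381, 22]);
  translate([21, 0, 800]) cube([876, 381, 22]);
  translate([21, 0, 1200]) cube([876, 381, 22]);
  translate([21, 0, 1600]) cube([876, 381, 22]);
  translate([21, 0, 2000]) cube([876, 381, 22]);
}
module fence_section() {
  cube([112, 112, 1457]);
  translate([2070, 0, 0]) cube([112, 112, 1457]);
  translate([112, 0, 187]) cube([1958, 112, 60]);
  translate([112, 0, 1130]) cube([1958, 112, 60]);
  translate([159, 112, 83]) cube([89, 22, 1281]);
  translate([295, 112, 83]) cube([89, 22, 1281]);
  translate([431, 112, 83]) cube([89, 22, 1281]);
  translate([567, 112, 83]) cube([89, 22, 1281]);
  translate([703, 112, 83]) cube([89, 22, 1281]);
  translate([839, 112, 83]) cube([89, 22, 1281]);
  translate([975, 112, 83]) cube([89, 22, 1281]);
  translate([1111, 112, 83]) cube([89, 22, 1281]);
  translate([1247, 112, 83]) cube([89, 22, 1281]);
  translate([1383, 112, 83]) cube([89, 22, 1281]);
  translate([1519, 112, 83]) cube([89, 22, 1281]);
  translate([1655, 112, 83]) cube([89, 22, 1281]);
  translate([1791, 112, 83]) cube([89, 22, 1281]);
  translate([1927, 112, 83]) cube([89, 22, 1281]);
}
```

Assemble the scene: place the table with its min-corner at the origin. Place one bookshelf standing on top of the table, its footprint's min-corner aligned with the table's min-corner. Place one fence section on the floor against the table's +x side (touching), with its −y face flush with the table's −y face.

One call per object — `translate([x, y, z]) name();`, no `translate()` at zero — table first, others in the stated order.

table();
translate([0, 0, 684]) bookshelf();
translate([1190, 0, 0]) fence_section();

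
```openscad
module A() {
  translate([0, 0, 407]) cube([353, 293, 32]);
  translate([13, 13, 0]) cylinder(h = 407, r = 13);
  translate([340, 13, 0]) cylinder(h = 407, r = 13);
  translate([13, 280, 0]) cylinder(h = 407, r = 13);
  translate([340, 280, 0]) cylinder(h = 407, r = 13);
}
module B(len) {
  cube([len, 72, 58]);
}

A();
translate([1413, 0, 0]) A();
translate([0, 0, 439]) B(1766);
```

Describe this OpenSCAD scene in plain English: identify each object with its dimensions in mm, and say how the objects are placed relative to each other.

A is a simple wooden stool: a rectangular seat 353 mm (x) by 293 mm (y), 32 mm thick, top face at z = 439 mm, on four round legs, each 26 mm in diameter. The legs rest on z = 0, each leg's axis is inset half a diameter from the nearest pair of seat edges (so the leg's bounding box is flush with the corner).

B is a rectangular beam 1766 mm long (x), 72 mm deep (y), 58 mm thick (z).

The beam spans the tops of two stools placed 1060 mm apart, resting at z = 439 mm.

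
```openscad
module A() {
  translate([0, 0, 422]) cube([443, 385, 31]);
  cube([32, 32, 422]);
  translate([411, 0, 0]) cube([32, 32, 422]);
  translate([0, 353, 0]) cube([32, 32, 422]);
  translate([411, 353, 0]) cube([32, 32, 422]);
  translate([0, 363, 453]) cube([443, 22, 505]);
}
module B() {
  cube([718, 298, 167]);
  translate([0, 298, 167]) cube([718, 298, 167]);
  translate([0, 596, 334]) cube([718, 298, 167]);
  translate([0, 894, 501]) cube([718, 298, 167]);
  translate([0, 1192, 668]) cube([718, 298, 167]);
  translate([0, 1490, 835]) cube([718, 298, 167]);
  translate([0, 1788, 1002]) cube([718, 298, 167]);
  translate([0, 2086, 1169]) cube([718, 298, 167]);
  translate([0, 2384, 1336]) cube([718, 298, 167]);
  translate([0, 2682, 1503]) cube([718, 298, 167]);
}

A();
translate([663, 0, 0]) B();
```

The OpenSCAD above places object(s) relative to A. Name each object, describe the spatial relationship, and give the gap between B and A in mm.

The staircase's nearest face is 220 mm from the chair's +x face.

A is a chair. B is a staircase. The staircase is on the floor beside the chair on its +x side. The gap between the staircase and the chair is 220 mm.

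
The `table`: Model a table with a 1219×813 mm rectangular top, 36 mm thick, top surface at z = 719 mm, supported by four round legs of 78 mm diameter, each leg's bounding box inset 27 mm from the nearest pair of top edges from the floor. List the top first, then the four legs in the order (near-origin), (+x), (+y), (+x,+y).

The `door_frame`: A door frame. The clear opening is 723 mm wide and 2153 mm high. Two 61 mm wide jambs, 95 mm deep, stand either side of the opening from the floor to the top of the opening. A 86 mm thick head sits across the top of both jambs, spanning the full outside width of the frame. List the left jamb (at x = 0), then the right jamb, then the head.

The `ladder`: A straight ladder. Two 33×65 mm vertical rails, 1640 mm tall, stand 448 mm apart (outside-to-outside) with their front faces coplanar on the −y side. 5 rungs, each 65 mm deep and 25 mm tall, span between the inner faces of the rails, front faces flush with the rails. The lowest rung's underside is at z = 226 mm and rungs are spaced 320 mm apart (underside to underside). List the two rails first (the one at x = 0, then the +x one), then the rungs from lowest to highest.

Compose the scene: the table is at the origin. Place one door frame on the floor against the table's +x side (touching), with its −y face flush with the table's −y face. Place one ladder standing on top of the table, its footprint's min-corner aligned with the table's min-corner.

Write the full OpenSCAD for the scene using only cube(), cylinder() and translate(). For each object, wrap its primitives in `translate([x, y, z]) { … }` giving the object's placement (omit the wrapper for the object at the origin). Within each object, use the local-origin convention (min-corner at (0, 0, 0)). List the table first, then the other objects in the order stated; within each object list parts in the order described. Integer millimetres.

translate([0, 0, 683]) cube([1219, 813, 36]);
translate([66, 66, 0]) cylinder(h = 683, r = 39);
translate([1153, 66, 0]) cylinder(h = 683, r = 39);
translate([66, 747, 0]) cylinder(h = 683, r = 39);
translate([1153, 747, 0]) cylinder(h = 683, r = 39);
translate([1219, 0, 0]) {
  cube([61, 95, 2153]);
  translate([784, 0, 0]) cube([61, 95, 2153]);
  translate([0, 0, 2153]) cube([845, 95, 86]);
}
translate([0, 0, 719]) {
  cube([33, 65, 1640]);
  translate([415, 0, 0]) cube([33, 65, 1640]);
  translate([33, 0, 226]) cube([382, 65, 25]);
  translate([33, 0, 546]) cube([382, 65, 25]);
  translate([33, 0, 866]) cube([382, 65, 25]);
  translate([33, 0, 1186]) cube([382, 65, 25]);
  translate([33, 0, 1506]) cube([382, 65, 25]);
}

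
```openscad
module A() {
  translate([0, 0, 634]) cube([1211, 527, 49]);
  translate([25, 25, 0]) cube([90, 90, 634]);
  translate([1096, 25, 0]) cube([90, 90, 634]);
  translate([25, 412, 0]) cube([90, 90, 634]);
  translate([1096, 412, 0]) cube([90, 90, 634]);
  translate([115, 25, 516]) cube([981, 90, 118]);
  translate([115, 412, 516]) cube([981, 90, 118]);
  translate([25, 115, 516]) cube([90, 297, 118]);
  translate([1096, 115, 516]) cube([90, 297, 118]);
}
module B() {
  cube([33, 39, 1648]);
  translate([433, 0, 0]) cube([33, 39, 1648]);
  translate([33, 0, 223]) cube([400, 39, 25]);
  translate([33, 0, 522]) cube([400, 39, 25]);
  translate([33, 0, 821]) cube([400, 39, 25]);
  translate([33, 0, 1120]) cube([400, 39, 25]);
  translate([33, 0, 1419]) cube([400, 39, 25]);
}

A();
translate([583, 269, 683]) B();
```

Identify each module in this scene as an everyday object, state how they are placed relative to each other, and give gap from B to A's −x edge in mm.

The ladder's min-x is at 583; the table's min-x is 0; gap = 583 mm.

A is a table. B is a ladder. The ladder is on top of the table. The gap from the ladder to the table's −x edge is 583 mm.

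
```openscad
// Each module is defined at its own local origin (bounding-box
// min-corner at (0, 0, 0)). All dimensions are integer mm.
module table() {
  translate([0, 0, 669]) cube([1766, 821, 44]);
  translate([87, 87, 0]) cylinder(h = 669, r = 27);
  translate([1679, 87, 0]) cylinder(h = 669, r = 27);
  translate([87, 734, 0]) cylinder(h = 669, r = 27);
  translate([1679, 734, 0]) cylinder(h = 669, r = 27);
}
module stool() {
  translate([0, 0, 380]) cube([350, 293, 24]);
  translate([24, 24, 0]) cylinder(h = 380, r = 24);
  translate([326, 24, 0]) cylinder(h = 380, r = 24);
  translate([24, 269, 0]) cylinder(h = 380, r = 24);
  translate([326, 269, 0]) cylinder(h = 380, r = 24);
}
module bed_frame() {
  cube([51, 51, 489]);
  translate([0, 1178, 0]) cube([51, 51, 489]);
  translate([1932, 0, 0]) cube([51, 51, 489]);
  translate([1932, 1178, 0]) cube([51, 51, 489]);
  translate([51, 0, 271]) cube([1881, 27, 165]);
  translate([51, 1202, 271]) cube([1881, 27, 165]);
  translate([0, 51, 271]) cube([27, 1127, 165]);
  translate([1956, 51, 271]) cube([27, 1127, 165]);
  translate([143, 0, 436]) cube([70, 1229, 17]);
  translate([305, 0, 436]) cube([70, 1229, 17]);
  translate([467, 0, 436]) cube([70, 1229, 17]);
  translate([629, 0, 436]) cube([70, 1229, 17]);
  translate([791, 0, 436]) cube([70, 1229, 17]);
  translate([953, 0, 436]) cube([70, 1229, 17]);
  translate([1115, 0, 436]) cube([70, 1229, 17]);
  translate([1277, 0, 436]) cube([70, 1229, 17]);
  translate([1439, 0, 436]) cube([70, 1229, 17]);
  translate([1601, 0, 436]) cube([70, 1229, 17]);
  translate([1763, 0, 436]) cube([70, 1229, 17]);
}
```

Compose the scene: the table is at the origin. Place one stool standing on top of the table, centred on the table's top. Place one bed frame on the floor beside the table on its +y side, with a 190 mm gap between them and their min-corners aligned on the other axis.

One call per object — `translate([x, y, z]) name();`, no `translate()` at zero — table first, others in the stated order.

table();
translate([708, 264, 713]) stool();
translate([0, 1011, 0]) bed_frame();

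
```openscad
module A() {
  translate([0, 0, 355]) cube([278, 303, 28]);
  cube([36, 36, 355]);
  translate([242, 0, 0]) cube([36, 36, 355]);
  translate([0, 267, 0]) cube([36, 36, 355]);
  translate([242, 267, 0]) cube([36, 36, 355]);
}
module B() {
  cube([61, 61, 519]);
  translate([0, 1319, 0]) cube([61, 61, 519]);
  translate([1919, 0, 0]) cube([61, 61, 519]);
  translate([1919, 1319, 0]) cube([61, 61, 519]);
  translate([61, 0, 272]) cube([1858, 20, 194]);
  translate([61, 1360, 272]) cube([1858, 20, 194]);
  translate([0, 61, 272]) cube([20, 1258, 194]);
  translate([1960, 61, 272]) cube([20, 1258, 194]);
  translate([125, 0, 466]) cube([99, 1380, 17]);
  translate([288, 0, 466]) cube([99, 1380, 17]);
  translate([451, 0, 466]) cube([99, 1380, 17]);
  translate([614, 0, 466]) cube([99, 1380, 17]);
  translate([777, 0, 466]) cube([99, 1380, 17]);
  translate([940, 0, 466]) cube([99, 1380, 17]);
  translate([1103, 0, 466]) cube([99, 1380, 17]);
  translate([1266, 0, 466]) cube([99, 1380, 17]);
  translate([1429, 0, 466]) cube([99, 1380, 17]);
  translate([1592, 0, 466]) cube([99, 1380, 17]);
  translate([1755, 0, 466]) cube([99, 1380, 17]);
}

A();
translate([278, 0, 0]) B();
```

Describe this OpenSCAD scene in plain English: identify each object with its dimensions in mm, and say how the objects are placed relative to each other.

A is a four-legged stool. The seat is a 278×303×28 mm slab whose top surface is at z = 383 mm; four square legs, each 36×36 mm in cross-section, run from the floor (z = 0) to the underside of the seat, each flush with a corner of the seat.

B is a bed frame 1980 mm long (x) by 1380 mm wide (y). Four 61×61 mm corner posts, 519 mm tall, at the corners of the footprint. Four rails of 20 mm thickness and 194 mm height run between adjacent posts with their undersides at z = 272 mm, their outer faces flush with the outside of the frame (the two x-running rails run between the posts' inner faces; the two y-running rails run between the posts' inner faces). 11 slats, each 99 mm wide (x) and 17 mm thick, lie across the top of the two x-running rails, running the full 1380 mm width of the frame in y; the slats are evenly spaced along x between the inner faces of the end posts with equal gaps (rounded down to the nearest mm) at the −x end and between each pair — any rounding remainder accumulates at the +x end.

The bed frame is against the stool's +x side, with their −y faces flush.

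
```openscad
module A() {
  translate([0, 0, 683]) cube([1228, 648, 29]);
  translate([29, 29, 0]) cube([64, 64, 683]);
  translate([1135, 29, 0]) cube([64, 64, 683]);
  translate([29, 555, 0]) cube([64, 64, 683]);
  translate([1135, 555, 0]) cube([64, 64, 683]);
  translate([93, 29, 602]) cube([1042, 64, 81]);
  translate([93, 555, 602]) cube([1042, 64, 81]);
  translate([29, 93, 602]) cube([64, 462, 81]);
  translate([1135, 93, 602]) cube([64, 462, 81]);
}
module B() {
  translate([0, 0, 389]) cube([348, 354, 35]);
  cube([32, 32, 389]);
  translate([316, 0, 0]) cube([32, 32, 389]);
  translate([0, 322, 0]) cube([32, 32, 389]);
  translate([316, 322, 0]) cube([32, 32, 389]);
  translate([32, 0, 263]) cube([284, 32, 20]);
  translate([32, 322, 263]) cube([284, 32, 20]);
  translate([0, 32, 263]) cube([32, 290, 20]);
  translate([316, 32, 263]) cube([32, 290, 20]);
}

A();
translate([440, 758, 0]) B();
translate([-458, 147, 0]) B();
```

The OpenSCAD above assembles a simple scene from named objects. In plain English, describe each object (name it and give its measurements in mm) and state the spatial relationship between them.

A is a rectangular dining table. The top is 1228×648×29 mm with its upper surface at z = 712 mm. It stands on four 64×64 mm square legs, each inset 29 mm from the nearest pair of top edges, running from the floor to the underside of the top. Four apron rails, 64 mm thick and 81 mm tall, run between adjacent legs with their top edges flush with the underside of the top and their outer faces flush with the legs' outer faces.

B is a four-legged stool. The seat is a 348×354×35 mm slab whose top surface is at z = 424 mm; four square legs, each 32×32 mm in cross-section, run from the floor (z = 0) to the underside of the seat, each flush with a corner of the seat. Four stretchers, 32 mm wide and 20 mm tall, connect adjacent legs with their undersides at z = 263 mm, each running between the inner faces of the legs it joins and aligned with the legs' outer faces on the other axis.

Two stools sit around the table at the +y, −x sides.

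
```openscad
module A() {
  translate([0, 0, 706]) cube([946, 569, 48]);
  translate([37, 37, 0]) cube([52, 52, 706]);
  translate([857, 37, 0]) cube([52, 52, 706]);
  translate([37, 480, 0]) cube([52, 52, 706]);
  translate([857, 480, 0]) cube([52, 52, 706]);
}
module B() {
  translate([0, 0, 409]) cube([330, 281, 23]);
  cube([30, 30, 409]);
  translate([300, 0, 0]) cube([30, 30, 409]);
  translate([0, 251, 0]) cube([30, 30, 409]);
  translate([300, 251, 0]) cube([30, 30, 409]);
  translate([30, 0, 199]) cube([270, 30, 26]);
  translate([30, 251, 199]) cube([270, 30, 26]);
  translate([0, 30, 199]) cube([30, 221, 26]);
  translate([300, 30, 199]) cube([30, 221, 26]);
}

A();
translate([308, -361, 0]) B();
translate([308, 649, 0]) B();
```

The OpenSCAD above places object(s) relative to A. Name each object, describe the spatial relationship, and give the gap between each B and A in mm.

Each stool's nearest face is 80 mm from the table's bounding box.

A is a table. B is a stool. Two stools sit around the table at the −y, +y sides. The gap between each stool and the table is 80 mm.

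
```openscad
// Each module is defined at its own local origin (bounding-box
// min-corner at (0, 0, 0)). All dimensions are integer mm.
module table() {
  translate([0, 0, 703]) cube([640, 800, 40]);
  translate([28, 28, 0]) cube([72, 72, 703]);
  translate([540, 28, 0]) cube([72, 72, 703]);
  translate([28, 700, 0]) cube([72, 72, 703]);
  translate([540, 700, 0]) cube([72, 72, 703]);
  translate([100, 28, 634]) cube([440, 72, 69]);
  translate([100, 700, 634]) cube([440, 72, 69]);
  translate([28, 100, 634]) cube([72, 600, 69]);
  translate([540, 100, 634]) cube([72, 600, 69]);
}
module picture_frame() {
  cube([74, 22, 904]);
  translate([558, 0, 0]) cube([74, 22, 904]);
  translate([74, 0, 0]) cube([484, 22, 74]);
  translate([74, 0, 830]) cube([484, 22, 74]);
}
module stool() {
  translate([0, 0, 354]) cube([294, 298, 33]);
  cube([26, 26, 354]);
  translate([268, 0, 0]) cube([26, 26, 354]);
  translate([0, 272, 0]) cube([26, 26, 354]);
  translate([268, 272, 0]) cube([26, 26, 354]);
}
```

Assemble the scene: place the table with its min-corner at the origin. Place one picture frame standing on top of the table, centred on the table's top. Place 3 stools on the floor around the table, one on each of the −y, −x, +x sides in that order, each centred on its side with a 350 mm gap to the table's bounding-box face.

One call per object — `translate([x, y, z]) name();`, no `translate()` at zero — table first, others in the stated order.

table();
translate([4, 389, 743]) picture_frame();
translate([173, -648, 0]) stool();
translate([-644, 251, 0]) stool();
translate([990, 251, 0]) stool();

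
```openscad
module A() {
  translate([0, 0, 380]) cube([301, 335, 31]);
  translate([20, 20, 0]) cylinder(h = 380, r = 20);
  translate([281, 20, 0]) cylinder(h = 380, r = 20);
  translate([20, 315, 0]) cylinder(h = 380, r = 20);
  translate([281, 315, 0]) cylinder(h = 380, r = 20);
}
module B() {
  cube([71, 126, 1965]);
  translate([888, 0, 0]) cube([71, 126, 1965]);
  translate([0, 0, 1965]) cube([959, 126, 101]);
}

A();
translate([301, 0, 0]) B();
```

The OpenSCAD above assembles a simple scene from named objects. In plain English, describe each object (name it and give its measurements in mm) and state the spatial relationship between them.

A is a simple wooden stool: a rectangular seat 301 mm (x) by 335 mm (y), 31 mm thick, top face at z = 411 mm, on four round legs, each 40 mm in diameter. The legs rest on z = 0, each leg's axis is inset half a diameter from the nearest pair of seat edges (so the leg's bounding box is flush with the corner).

B is a door frame. The clear opening is 817 mm wide and 1965 mm high. Two 71 mm wide jambs, 126 mm deep, stand either side of the opening from the floor to the top of the opening. A 101 mm thick head sits across the top of both jambs, spanning the full outside width of the frame.

The door frame is against the stool's +x side, with their −y faces flush.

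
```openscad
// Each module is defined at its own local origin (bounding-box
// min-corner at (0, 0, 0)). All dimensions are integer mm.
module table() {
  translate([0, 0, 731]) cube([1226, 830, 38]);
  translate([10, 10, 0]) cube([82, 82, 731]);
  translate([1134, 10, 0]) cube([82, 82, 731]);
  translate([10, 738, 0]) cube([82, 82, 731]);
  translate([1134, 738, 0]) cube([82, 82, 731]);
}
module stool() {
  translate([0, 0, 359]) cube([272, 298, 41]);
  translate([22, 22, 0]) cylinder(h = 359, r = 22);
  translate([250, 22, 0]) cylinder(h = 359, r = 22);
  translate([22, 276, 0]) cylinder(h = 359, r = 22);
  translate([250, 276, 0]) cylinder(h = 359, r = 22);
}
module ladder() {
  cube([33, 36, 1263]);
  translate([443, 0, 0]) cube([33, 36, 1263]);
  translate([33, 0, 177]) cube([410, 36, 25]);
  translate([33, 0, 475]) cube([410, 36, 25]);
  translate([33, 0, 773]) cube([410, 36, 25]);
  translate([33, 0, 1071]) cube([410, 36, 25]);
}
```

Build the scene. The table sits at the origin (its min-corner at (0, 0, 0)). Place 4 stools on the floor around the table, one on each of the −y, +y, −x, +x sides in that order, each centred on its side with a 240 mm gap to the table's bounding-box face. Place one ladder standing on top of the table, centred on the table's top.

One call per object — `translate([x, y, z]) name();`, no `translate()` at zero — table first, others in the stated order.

table();
translate([477, -538, 0]) stool();
translate([477, 1070, 0]) stool();
translate([-512, 266, 0]) stool();
translate([1466, 266, 0]) stool();
translate([375, 397, 769]) ladder();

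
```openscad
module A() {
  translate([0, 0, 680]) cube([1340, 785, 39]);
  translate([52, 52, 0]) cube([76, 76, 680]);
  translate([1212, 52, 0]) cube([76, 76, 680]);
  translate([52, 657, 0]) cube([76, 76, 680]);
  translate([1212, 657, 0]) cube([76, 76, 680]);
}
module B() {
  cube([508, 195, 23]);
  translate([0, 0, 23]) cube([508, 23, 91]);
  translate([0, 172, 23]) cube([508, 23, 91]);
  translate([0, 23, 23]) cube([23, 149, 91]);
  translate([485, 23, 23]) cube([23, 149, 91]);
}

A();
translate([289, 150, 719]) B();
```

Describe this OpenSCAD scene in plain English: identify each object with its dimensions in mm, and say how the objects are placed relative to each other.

A is a table with a 1340×785 mm rectangular top, 39 mm thick, top surface at z = 719 mm, supported by four 76×76 mm square legs, each inset 52 mm from the nearest pair of top edges, running from the floor.

B is an open storage box with external size 508×195×114 mm and wall thickness 23 mm (the base is also 23 mm thick). The base covers the whole footprint; the four walls stand on the base, with the y-facing walls full-width and the x-facing walls fitting between their inner faces.

The open box is on top of the table.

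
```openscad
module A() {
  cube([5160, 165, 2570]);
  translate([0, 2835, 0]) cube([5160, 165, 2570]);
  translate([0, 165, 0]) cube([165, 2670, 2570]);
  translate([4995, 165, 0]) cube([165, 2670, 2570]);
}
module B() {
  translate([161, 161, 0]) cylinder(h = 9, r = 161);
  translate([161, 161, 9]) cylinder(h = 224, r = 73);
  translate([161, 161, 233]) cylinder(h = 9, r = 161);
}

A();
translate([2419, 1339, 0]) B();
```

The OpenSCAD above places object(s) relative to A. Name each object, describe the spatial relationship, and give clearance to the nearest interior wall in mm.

Clearances: x = 2254, y = 1174; minimum 1174 mm.

A is a house frame. B is a spool. The spool sits inside the house frame, centred. The clearance to the nearest interior wall is 1174 mm.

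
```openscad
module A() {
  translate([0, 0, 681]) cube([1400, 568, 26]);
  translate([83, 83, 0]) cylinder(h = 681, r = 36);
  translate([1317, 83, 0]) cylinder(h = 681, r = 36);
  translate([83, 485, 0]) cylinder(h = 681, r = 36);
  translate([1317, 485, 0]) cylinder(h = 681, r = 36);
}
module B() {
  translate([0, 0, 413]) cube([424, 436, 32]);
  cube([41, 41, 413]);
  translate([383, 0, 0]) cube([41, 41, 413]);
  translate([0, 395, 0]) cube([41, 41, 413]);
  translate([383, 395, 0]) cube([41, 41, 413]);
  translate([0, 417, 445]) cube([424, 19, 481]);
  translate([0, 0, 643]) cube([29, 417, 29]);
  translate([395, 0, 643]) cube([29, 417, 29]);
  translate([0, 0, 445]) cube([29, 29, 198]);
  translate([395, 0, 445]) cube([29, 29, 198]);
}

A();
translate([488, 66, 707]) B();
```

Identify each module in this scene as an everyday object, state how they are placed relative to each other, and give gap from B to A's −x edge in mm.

The chair's min-x is at 488; the table's min-x is 0; gap = 488 mm.

A is a table. B is a chair. The chair is on top of the table, centred. The gap from the chair to the table's −x edge is 488 mm.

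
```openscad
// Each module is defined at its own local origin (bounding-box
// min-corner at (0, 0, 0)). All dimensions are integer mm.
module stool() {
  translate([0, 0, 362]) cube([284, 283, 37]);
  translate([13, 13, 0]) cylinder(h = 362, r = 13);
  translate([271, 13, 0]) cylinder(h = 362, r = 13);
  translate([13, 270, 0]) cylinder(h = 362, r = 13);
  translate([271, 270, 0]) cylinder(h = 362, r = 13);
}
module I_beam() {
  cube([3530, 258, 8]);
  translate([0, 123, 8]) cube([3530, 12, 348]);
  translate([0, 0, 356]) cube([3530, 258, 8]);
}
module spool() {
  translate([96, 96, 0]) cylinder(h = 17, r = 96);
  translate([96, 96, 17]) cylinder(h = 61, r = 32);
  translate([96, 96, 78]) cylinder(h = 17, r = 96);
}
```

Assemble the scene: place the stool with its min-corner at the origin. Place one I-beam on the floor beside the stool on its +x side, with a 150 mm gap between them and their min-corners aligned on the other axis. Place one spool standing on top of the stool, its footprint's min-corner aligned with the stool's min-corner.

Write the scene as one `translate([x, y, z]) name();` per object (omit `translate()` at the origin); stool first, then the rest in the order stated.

stool();
translate([434, 0, 0]) I_beam();
translate([0, 0, 399]) spool();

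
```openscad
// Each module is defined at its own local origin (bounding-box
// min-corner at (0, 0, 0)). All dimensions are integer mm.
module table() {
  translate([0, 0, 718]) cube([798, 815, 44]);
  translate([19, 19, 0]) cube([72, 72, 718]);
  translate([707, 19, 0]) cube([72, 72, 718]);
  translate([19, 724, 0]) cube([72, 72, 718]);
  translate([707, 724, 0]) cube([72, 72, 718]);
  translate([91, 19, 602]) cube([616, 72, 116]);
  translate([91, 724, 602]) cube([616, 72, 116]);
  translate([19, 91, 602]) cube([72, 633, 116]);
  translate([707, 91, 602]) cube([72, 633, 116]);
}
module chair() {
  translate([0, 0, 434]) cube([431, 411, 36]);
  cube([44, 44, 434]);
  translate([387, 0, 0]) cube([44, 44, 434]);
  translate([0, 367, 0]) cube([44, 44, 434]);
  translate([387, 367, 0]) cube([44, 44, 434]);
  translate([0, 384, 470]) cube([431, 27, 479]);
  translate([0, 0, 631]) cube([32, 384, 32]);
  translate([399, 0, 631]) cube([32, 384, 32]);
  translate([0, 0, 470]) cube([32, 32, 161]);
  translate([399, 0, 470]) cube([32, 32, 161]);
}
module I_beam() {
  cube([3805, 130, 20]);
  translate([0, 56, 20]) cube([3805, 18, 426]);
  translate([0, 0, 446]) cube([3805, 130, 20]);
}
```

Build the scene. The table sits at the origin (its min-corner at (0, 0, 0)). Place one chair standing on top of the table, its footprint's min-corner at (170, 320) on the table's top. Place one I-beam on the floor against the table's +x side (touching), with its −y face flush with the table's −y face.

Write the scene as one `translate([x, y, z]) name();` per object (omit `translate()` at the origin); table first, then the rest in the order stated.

table();
translate([170, 320, 762]) chair();
translate([798, 0, 0]) I_beam();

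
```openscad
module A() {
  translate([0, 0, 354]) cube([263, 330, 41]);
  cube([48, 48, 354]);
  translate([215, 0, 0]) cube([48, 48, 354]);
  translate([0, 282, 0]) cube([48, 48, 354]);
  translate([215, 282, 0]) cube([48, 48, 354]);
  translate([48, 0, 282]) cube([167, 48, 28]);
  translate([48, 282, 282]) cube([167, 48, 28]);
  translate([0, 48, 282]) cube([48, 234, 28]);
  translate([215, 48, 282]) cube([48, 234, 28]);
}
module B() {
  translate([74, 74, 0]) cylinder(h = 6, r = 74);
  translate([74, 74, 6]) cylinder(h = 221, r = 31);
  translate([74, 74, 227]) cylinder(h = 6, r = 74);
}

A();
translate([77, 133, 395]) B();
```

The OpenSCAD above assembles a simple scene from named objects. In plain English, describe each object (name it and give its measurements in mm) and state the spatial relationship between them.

A is a four-legged stool. The seat is a 263×330×41 mm slab whose top surface is at z = 395 mm; four square legs, each 48×48 mm in cross-section, run from the floor (z = 0) to the underside of the seat, each flush with a corner of the seat. Four stretchers, 48 mm wide and 28 mm tall, connect adjacent legs with their undersides at z = 282 mm, each running between the inner faces of the legs it joins and aligned with the legs' outer faces on the other axis.

B is a spool: two coaxial disc flanges of radius 74 mm and thickness 6 mm, joined by a core cylinder of radius 31 mm and height 221 mm. The lower flange rests on z = 0 and the three cylinders share a vertical axis.

The spool is on top of the stool.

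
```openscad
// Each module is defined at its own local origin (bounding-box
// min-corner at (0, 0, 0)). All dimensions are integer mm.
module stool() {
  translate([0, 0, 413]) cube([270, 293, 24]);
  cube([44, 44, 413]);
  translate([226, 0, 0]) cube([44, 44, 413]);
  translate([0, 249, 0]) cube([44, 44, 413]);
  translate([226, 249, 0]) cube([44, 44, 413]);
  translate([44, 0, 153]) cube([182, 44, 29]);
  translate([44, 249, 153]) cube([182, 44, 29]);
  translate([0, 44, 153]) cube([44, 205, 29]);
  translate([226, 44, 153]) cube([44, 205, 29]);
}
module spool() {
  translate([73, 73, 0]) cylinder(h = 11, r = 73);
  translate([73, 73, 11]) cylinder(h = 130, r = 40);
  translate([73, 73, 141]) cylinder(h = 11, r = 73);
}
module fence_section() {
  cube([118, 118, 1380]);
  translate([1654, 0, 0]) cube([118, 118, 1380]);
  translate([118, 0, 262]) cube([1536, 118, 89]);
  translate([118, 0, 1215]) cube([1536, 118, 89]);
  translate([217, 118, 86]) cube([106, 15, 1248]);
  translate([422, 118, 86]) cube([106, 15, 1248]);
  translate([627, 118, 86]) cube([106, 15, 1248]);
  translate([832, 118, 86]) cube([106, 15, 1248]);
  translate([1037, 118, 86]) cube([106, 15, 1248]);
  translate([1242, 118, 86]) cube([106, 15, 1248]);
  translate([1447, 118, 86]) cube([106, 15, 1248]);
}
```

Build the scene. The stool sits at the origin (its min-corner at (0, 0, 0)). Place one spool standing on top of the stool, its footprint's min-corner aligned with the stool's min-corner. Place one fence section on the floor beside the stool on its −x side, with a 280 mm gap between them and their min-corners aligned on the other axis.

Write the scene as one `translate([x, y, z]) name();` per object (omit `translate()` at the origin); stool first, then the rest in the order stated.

stool();
translate([0, 0, 437]) spool();
translate([-2052, 0, 0]) fence_section();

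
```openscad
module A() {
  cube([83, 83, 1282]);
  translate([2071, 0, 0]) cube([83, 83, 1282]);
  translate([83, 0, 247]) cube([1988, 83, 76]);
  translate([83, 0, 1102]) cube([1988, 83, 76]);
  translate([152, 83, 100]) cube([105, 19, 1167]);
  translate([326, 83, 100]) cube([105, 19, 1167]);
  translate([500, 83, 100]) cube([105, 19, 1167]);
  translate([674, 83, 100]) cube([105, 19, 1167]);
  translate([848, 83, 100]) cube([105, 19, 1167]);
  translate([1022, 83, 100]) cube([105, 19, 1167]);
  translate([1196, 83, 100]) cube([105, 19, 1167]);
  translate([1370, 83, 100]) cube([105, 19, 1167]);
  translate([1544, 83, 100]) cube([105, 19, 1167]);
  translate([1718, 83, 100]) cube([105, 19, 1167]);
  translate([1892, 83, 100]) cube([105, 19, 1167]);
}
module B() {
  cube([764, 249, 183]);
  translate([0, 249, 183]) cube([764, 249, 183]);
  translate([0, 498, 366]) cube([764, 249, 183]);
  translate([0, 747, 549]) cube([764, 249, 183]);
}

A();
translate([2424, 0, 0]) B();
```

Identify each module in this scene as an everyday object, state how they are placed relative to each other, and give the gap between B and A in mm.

A is a fence section. B is a staircase. The staircase is on the floor beside the fence section on its +x side. The gap between the staircase and the fence section is 270 mm.

The staircase's nearest face is 270 mm from the fence section's +x face.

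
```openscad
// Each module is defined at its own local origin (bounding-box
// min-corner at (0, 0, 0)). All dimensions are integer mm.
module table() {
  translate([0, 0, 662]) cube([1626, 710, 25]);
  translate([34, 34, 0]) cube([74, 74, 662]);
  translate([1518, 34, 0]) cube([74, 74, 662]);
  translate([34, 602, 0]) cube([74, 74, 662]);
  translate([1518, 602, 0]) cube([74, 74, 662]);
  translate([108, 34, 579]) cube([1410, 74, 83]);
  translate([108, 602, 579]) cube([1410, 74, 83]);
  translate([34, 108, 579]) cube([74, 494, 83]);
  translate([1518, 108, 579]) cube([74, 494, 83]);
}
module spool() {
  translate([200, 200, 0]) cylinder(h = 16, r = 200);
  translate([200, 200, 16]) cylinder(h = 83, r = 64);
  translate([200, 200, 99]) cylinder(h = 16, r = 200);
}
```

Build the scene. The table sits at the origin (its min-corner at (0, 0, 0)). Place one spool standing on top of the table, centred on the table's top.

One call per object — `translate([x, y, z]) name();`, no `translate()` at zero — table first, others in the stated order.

table();
translate([613, 155, 687]) spool();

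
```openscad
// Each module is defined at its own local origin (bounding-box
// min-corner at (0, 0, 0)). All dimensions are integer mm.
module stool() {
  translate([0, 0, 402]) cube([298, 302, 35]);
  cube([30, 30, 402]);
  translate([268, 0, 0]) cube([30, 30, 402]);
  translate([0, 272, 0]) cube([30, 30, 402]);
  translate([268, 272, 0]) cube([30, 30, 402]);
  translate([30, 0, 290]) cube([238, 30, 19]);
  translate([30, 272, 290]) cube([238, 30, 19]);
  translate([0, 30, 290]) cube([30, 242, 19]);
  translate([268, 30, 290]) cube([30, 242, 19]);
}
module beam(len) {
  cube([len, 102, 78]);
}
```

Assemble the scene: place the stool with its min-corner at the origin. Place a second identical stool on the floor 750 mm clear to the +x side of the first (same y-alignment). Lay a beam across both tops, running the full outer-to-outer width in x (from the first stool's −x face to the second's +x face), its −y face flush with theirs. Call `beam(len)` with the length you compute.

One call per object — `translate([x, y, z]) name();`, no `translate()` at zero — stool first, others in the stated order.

stool();
translate([1048, 0, 0]) stool();
translate([0, 0, 437]) beam(1346);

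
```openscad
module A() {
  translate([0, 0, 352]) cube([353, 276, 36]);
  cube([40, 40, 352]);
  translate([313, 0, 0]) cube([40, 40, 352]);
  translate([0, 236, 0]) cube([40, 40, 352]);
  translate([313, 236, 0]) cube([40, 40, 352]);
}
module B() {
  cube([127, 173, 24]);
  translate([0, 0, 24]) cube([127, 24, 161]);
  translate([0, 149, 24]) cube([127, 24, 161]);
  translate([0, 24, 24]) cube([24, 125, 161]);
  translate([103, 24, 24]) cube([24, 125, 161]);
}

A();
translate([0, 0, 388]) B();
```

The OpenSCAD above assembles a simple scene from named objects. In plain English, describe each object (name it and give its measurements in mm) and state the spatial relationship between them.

A is a simple wooden stool: a rectangular seat 353 mm (x) by 276 mm (y), 36 mm thick, top face at z = 388 mm, on four square legs, each 40×40 mm in cross-section. The legs rest on z = 0, each flush with a corner of the seat.

B is an open storage box with external size 127×173×185 mm and wall thickness 24 mm (the base is also 24 mm thick). The base covers the whole footprint; the four walls stand on the base, with the y-facing walls full-width and the x-facing walls fitting between their inner faces.

The open box is on top of the stool.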